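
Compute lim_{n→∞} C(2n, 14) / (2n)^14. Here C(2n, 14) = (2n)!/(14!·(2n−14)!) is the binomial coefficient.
lim = 1/14! = 1/87178291200

With N = 2n → ∞: C(N, 14) / N^14 = [N(N−1)…(N−13)] / (14! · N^14) = (1/14!) · 1 · (1 − 1/(2n)) · … · (1 − 13/(2n)). Each factor → 1 as N → ∞, so the limit is 1/14! = 1/87178291200.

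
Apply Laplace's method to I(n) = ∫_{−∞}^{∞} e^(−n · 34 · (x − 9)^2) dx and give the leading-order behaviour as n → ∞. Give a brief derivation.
I(n) = sqrt(π/(34n))

Here φ(x) = 34 · (x − 9)^2 has its unique minimum at x* = 9 with φ(x*) = 0 and φ''(x*) = 68. Laplace's method gives
  I(n) ~ e^(−n φ(x*)) · sqrt(2π / (n · φ''(x*))) = sqrt(2π / (68n)) = sqrt(π/(34n)).
This is exact: substituting u = (x − 9)·sqrt(34n) gives I(n) = (1/sqrt(34n)) ∫_{−∞}^{∞} e^(−u^2) du = sqrt(π/(34n)).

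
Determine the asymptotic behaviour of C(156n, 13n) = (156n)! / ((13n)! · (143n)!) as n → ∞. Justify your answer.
C(156n, 13n) ~ (8916100448256/285311670611)^(13n) · sqrt(6/(11π·13n))

Write N = 13n. Apply Stirling to each factorial:
  (12N)! ~ sqrt(2π·12N) · (12N/e)^(12N),
  N! ~ sqrt(2π N) · (N/e)^N,
  (11N)! ~ sqrt(2π·11N) · (11N/e)^(11N).
The exponential factors combine to (12N)^(12N) / (N^N · (11N)^(11N)) = 12^(12N)/11^(11N) = (12^12/11^11)^N = (8916100448256/285311670611)^N.
The square-root prefactors combine to sqrt(2π·12N) / (sqrt(2π N)·sqrt(2π·11N)) = sqrt(12 / (2π·11·N)) = sqrt(6/(11π·13n)).
Substituting N = 13n: C(156n, 13n) ~ (8916100448256/285311670611)^(13n) · sqrt(6/(11π·13n)).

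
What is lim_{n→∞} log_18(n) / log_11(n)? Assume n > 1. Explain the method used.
lim = ln(11) / ln(18) = log_18(11)

Change of base: log_18(n) = ln n / ln 18 and log_11(n) = ln n / ln 11. The ratio is (ln n / ln 18) · (ln 11 / ln n) = ln 11 / ln 18, a constant independent of n. So the limit is ln 11 / ln 18 = log_18(11).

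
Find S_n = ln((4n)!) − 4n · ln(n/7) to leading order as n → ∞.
S_n ~ 4n · (ln 28 − 1) + O(ln n)

Stirling: ln((4n)!) = 4n ln(4n) − 4n + O(ln n).
  S_n = 4n ln(4n) − 4n − 4n ln(n/7) + O(ln n)
      = 4n ln(4n) − 4n ln n + 4n ln 7 − 4n + O(ln n)
      = 4n ln 4 + 4n ln 7 − 4n + O(ln n)
      = 4n (ln 28 − 1) + O(ln n).
Numerically ln(28) − 1 ≈ 2.3322.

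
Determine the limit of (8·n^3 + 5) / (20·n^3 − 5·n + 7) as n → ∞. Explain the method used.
lim = 8/20 = 2/5

For large n the leading n^3 terms dominate both numerator and denominator. Dividing top and bottom by n^3, every other term tends to 0, leaving 8/20 = 2/5.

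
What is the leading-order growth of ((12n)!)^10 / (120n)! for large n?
((12n)!)^10/(120n)! ~ ((2π·12n)^(9/2) / sqrt(10)) · 10^(−10·12n)  →  0

Write N = 12n. Stirling: N! ~ sqrt(2π N)(N/e)^N and (10N)! ~ sqrt(2π·10N)·(10N/e)^(10N).
  (N!)^10/(10N)! ~ (2π N)^(10/2) (N/e)^(10N) / [sqrt(2π·10N) (10N/e)^(10N)]
     = (2π N)^(10/2) / sqrt(2π·10N) · (N/(10N))^(10N)
     = (2π N)^((10−1)/2) / sqrt(10) · 10^(−10N).
Since 10^10 > 1, the factor 10^(−10N) decays exponentially, so the ratio → 0. Substituting N = 12n gives the stated form.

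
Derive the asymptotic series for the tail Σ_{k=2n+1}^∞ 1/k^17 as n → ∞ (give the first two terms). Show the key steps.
Σ_{k>2n} 1/k^17 = 1/(16 · (2n)^16) − 1/(2 · (2n)^17) + O(1/(2n)^18)

Compare to the integral: ∫_{2n}^∞ x^(−17) dx = [−x^(−16)/16]_{2n}^∞ = 1/((17−1)·(2n)^16). The Euler-Maclaurin correction adds −f(2n)/2 = −1/(2·(2n)^17). Euler-Maclaurin then gives
  Σ_{k>2n} 1/k^17 = ∫_{2n}^∞ dx/x^17 − 1/(2·(2n)^17) + O(1/(2n)^18).
(Equivalently this is ζ(17) − Σ_{k≤2n} 1/k^17.)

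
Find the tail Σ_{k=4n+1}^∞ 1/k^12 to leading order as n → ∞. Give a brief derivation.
Σ_{k>4n} 1/k^12 ~ 1/(11 · (4n)^11)

Compare to the integral: ∫_{4n}^∞ x^(−12) dx = [−x^(−11)/11]_{4n}^∞ = 1/((12−1)·(4n)^11). Euler-Maclaurin then gives
  Σ_{k>4n} 1/k^12 = ∫_{4n}^∞ dx/x^12 − 1/(2·(4n)^12) + O(1/(4n)^13).
(Equivalently this is ζ(12) − Σ_{k≤4n} 1/k^12.)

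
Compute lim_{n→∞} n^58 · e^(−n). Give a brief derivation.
lim = 0

Exponentials with base > 1 dominate every fixed polynomial: for any fixed c, n^c / e^n → 0 as n → ∞ (e.g. by the ratio test, or since e^n grows faster than any power of n). Hence n^58 · e^(−n) = n^58 / e^n → 0.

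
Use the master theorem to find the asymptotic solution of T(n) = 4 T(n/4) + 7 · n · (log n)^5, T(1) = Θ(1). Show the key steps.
T(n) = Θ(n · (log n)^6)

Here log_4 4 = 1 and f(n) = 7 · n · (log n)^5 = Θ(n^(log_4 4) · (log n)^5). This is the extended Case 2 of the master theorem (f matches the critical exponent up to log factors), giving T(n) = Θ(n^(log_4 4) · (log n)^(5+1)) = Θ(n · (log n)^6).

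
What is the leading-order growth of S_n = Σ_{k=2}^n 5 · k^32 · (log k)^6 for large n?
S_n ~ 5 · n^33 · (log n)^6 / 33

By integral comparison, S_n = ∫_1^n 5 · x^32 · (log x)^6 dx + O(n^32 · (log n)^6). For the integral, the leading term of ∫_1^n x^32 (log x)^6 dx is n^33/33 · (log n)^6 (by repeated integration by parts; each step lowers the log-exponent and produces a relatively O(1/log n) correction). Hence S_n ~ 5 · n^33 · (log n)^6 / 33.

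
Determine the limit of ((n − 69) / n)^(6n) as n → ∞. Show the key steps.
lim = e^(−414)

Rewrite as (1 − 69/n)^(6n). By the standard limit (1 + x/n)^n → e^x, we have (1 − 69/n)^n → e^(−69), and raising to the 6th power gives e^(−414).
More precisely, ln[(1 − 69/n)^(6n)] = 6n · ln(1 − 69/n) = 6n · (-69/n + O(1/n^2)) = -414 + O(1/n) → -414.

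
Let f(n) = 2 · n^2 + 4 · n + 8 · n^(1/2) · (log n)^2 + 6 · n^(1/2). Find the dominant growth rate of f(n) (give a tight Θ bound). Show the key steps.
f(n) ∈ Θ(n^2)

Compare the terms by growth order. For large n, n^a · (log n)^b dominates n^a' · (log n)^b' iff a > a', or (a = a' and b > b'). Ranking the 4 terms shows the dominant one is 2 · n^2. Hence f(n) ∈ Θ(n^2).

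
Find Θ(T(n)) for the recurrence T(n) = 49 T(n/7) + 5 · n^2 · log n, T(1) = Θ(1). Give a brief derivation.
T(n) = Θ(n^2 · (log n)^2)

Here log_7 49 = 2 and f(n) = 5 · n^2 · log n = Θ(n^(log_7 49) · (log n)^1). This is the extended Case 2 of the master theorem (f matches the critical exponent up to log factors), giving T(n) = Θ(n^(log_7 49) · (log n)^(1+1)) = Θ(n^2 · (log n)^2).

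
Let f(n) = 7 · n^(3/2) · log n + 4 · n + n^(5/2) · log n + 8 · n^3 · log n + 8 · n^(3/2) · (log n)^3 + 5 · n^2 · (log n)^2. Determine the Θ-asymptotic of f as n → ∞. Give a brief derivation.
f(n) ∈ Θ(n^3 · log n)

Compare the terms by growth order. For large n, n^a · (log n)^b dominates n^a' · (log n)^b' iff a > a', or (a = a' and b > b'). Ranking the 6 terms shows the dominant one is 8 · n^3 · log n. Hence f(n) ∈ Θ(n^3 · log n).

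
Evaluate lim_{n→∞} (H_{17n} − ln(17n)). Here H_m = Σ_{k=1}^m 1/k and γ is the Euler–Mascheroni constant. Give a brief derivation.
lim = γ

By Euler-Maclaurin, H_m = ln m + γ + O(1/m). So
  H_{17n} − ln(17n) = ln(17n) + γ − ln(17n) + O(1/n)
                       = ln(17/17) + γ + O(1/n).
Hence the limit is γ (since ln 1 = 0).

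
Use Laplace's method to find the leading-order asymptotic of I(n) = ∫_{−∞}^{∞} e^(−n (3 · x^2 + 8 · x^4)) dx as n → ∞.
I(n) ~ sqrt(π/(3n))

φ(x) = 3 · x^2 + 8 · x^4 has its unique global minimum at x* = 0 (since φ'(x) = 6x + 32x^3 = 0 only at x = 0 for real x with both coefficients positive, and φ → ∞ as |x| → ∞). At x* = 0, φ(0) = 0 and φ''(0) = 6. Laplace's method then gives
  I(n) ~ sqrt(2π / (n · φ''(0))) · e^(−n φ(0)) = sqrt(2π / (6n)) = sqrt(π/(3n)).
The 8 · x^4 term contributes only at subleading order (an O(1/n) relative correction).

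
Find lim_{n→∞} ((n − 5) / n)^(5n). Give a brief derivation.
lim = e^(−25)

Rewrite as (1 − 5/n)^(5n). By the standard limit (1 + x/n)^n → e^x, we have (1 − 5/n)^n → e^(−5), and raising to the 5th power gives e^(−25).
More precisely, ln[(1 − 5/n)^(5n)] = 5n · ln(1 − 5/n) = 5n · (-5/n + O(1/n^2)) = -25 + O(1/n) → -25.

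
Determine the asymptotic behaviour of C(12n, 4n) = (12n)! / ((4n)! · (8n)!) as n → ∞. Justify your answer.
C(12n, 4n) ~ (27/4)^(4n) · sqrt(3/(4π·4n))

Write N = 4n. Apply Stirling to each factorial:
  (3N)! ~ sqrt(2π·3N) · (3N/e)^(3N),
  N! ~ sqrt(2π N) · (N/e)^N,
  (2N)! ~ sqrt(2π·2N) · (2N/e)^(2N).
The exponential factors combine to (3N)^(3N) / (N^N · (2N)^(2N)) = 3^(3N)/2^(2N) = (3^3/2^2)^N = (27/4)^N.
The square-root prefactors combine to sqrt(2π·3N) / (sqrt(2π N)·sqrt(2π·2N)) = sqrt(3 / (2π·2·N)) = sqrt(3/(4π·4n)).
Substituting N = 4n: C(12n, 4n) ~ (27/4)^(4n) · sqrt(3/(4π·4n)).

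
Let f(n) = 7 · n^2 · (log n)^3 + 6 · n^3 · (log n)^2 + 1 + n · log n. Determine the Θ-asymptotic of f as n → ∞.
f(n) ∈ Θ(n^3 · (log n)^2)

Compare the terms by growth order. For large n, n^a · (log n)^b dominates n^a' · (log n)^b' iff a > a', or (a = a' and b > b'). Ranking the 4 terms shows the dominant one is 6 · n^3 · (log n)^2. Hence f(n) ∈ Θ(n^3 · (log n)^2).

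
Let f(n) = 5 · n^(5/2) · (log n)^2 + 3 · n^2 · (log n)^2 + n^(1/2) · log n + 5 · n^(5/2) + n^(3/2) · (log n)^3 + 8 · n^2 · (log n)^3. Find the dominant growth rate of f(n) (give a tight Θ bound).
f(n) ∈ Θ(n^(5/2) · (log n)^2)

Compare the terms by growth order. For large n, n^a · (log n)^b dominates n^a' · (log n)^b' iff a > a', or (a = a' and b > b'). Ranking the 6 terms shows the dominant one is 5 · n^(5/2) · (log n)^2. Hence f(n) ∈ Θ(n^(5/2) · (log n)^2).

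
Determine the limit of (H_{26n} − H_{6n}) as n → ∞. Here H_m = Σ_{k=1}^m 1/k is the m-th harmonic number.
lim = ln(26/6) = ln(13/3)

Euler-Maclaurin gives H_m = ln m + γ + 1/(2m) + O(1/m^2). The γ and O(1/m) terms cancel in the difference:
  H_{26n} − H_{6n} = ln(26n) − ln(6n) + O(1/n) = ln(26/6) + O(1/n).
Hence the limit is ln(26/6) = ln(13/3).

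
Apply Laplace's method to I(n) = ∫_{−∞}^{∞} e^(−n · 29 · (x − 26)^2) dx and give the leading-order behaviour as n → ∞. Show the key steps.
I(n) = sqrt(π/(29n))

Here φ(x) = 29 · (x − 26)^2 has its unique minimum at x* = 26 with φ(x*) = 0 and φ''(x*) = 58. Laplace's method gives
  I(n) ~ e^(−n φ(x*)) · sqrt(2π / (n · φ''(x*))) = sqrt(2π / (58n)) = sqrt(π/(29n)).
This is exact: substituting u = (x − 26)·sqrt(29n) gives I(n) = (1/sqrt(29n)) ∫_{−∞}^{∞} e^(−u^2) du = sqrt(π/(29n)).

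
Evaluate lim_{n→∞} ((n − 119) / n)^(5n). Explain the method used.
lim = e^(−595)

Rewrite as (1 − 119/n)^(5n). By the standard limit (1 + x/n)^n → e^x, we have (1 − 119/n)^n → e^(−119), and raising to the 5th power gives e^(−595).
More precisely, ln[(1 − 119/n)^(5n)] = 5n · ln(1 − 119/n) = 5n · (-119/n + O(1/n^2)) = -595 + O(1/n) → -595.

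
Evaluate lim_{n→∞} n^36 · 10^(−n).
lim = 0

Exponentials with base > 1 dominate every fixed polynomial: for any fixed c, n^c / 10^n → 0 as n → ∞ (e.g. by the ratio test, or by writing 10^n = e^(n ln 10) and noting e^(n ln 10) / n^c → ∞). Hence n^36 · 10^(−n) = n^36 / 10^n → 0.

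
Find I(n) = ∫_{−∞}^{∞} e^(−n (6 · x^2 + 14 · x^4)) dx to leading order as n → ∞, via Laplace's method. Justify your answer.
I(n) ~ sqrt(π/(6n))

φ(x) = 6 · x^2 + 14 · x^4 has its unique global minimum at x* = 0 (since φ'(x) = 12x + 56x^3 = 0 only at x = 0 for real x with both coefficients positive, and φ → ∞ as |x| → ∞). At x* = 0, φ(0) = 0 and φ''(0) = 12. Laplace's method then gives
  I(n) ~ sqrt(2π / (n · φ''(0))) · e^(−n φ(0)) = sqrt(2π / (12n)) = sqrt(π/(6n)).
The 14 · x^4 term contributes only at subleading order (an O(1/n) relative correction).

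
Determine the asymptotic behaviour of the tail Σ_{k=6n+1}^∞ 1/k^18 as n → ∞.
Σ_{k>6n} 1/k^18 ~ 1/(17 · (6n)^17)

Compare to the integral: ∫_{6n}^∞ x^(−18) dx = [−x^(−17)/17]_{6n}^∞ = 1/((18−1)·(6n)^17). Euler-Maclaurin then gives
  Σ_{k>6n} 1/k^18 = ∫_{6n}^∞ dx/x^18 − 1/(2·(6n)^18) + O(1/(6n)^19).
(Equivalently this is ζ(18) − Σ_{k≤6n} 1/k^18.)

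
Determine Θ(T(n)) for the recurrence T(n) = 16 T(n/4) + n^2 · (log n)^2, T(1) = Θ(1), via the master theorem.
T(n) = Θ(n^2 · (log n)^3)

Here log_4 16 = 2 and f(n) = n^2 · (log n)^2 = Θ(n^(log_4 16) · (log n)^2). This is the extended Case 2 of the master theorem (f matches the critical exponent up to log factors), giving T(n) = Θ(n^(log_4 16) · (log n)^(2+1)) = Θ(n^2 · (log n)^3).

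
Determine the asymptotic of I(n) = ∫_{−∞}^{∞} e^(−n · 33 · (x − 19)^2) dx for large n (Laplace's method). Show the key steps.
I(n) = sqrt(π/(33n))

Here φ(x) = 33 · (x − 19)^2 has its unique minimum at x* = 19 with φ(x*) = 0 and φ''(x*) = 66. Laplace's method gives
  I(n) ~ e^(−n φ(x*)) · sqrt(2π / (n · φ''(x*))) = sqrt(2π / (66n)) = sqrt(π/(33n)).
This is exact: substituting u = (x − 19)·sqrt(33n) gives I(n) = (1/sqrt(33n)) ∫_{−∞}^{∞} e^(−u^2) du = sqrt(π/(33n)).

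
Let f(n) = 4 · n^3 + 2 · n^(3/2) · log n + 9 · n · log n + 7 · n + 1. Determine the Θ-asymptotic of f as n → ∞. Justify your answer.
f(n) ∈ Θ(n^3)

Compare the terms by growth order. For large n, n^a · (log n)^b dominates n^a' · (log n)^b' iff a > a', or (a = a' and b > b'). Ranking the 5 terms shows the dominant one is 4 · n^3. Hence f(n) ∈ Θ(n^3).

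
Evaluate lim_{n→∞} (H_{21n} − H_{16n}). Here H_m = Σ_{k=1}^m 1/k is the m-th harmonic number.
lim = ln(21/16)

Euler-Maclaurin gives H_m = ln m + γ + 1/(2m) + O(1/m^2). The γ and O(1/m) terms cancel in the difference:
  H_{21n} − H_{16n} = ln(21n) − ln(16n) + O(1/n) = ln(21/16) + O(1/n).
Hence the limit is ln(21/16).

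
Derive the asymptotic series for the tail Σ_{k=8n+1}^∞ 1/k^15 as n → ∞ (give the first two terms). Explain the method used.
Σ_{k>8n} 1/k^15 = 1/(14 · (8n)^14) − 1/(2 · (8n)^15) + O(1/(8n)^16)

Compare to the integral: ∫_{8n}^∞ x^(−15) dx = [−x^(−14)/14]_{8n}^∞ = 1/((15−1)·(8n)^14). The Euler-Maclaurin correction adds −f(8n)/2 = −1/(2·(8n)^15). Euler-Maclaurin then gives
  Σ_{k>8n} 1/k^15 = ∫_{8n}^∞ dx/x^15 − 1/(2·(8n)^15) + O(1/(8n)^16).
(Equivalently this is ζ(15) − Σ_{k≤8n} 1/k^15.)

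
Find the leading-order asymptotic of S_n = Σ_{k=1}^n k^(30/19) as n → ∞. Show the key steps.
S_n ~ (19/49) · n^(49/19)

Integral comparison: Σ_{k=1}^n k^(30/19) = ∫_0^n x^(30/19) dx + O(n^(30/19)). The integral is n^(1 + 30/19) / (1 + 30/19) = n^((30+19)/19) / ((30+19)/19) = (19/49) · n^(49/19).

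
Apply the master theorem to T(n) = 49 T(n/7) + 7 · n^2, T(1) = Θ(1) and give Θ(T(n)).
T(n) = Θ(n^2 log n)

log_7 49 = 2, and f(n) = 7 · n^2 = Θ(n^(log_7 49)). This is Case 2 of the master theorem: T(n) = Θ(f(n) · log n) = Θ(n^2 log n).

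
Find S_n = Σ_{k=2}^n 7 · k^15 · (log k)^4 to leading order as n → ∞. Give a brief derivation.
S_n ~ 7 · n^16 · (log n)^4 / 16

By integral comparison, S_n = ∫_1^n 7 · x^15 · (log x)^4 dx + O(n^15 · (log n)^4). For the integral, the leading term of ∫_1^n x^15 (log x)^4 dx is n^16/16 · (log n)^4 (by repeated integration by parts; each step lowers the log-exponent and produces a relatively O(1/log n) correction). Hence S_n ~ 7 · n^16 · (log n)^4 / 16.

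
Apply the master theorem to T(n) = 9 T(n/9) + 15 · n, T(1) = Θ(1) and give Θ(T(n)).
T(n) = Θ(n log n)

log_9 9 = 1, and f(n) = 15 · n = Θ(n^(log_9 9)). This is Case 2 of the master theorem: T(n) = Θ(f(n) · log n) = Θ(n log n).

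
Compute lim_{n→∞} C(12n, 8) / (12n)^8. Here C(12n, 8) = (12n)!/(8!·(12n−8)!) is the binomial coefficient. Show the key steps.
lim = 1/8! = 1/40320

With N = 12n → ∞: C(N, 8) / N^8 = [N(N−1)…(N−7)] / (8! · N^8) = (1/8!) · 1 · (1 − 1/(12n)) · … · (1 − 7/(12n)). Each factor → 1 as N → ∞, so the limit is 1/8! = 1/40320.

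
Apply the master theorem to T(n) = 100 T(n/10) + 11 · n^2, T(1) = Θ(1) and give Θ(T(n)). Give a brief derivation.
T(n) = Θ(n^2 log n)

log_10 100 = 2, and f(n) = 11 · n^2 = Θ(n^(log_10 100)). This is Case 2 of the master theorem: T(n) = Θ(f(n) · log n) = Θ(n^2 log n).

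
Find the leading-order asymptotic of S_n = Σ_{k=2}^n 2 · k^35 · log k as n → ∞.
S_n ~ n^36 log n / 18 − n^36 / 648

By integral comparison, S_n = ∫_1^n 2 · x^35 · log x dx + O(n^35 · log n). For the integral, ∫ x^35 log x dx = n^36 log n / 36 − n^36/1296 (integration by parts). Hence S_n ~ n^36 log n / 18 − n^36 / 648.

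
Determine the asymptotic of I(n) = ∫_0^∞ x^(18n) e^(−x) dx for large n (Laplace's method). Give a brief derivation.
I(n) ~ sqrt(2π·18n) · (18n/e)^(18n)

Write the integrand as exp(18n ln x − x) and set f(x) = 18n ln x − x. Then f'(x) = 18n/x − 1 = 0 at x* = 18n, and f''(x*) = −18n/x*^2 = −1/(18n). Laplace's method (interior maximum) gives
  I(n) ~ e^(f(x*)) · sqrt(2π / |f''(x*)|)
        = exp(18n ln(18n) − 18n) · sqrt(2π · 18n)
        = (18n)^(18n) e^(−18n) · sqrt(2π·18n)
        = sqrt(2π·18n) · (18n/e)^(18n).
This matches Γ(18n+1) with Stirling applied to Γ.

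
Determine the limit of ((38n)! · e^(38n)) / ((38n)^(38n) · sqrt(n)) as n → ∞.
lim = sqrt(2π·38)

Stirling: (38n)! ~ sqrt(2π·38n) · (38n/e)^(38n). Hence
  (38n)! · e^(38n) / (38n)^(38n) ~ sqrt(2π·38n).
Dividing by sqrt(n): sqrt(2π·38n) / sqrt(n) = sqrt(2π·38) · n^((1−1)/2), so the limit is sqrt(2π·38).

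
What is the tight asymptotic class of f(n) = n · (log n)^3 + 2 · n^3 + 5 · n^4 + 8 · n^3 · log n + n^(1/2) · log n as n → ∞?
f(n) ∈ Θ(n^4)

Compare the terms by growth order. For large n, n^a · (log n)^b dominates n^a' · (log n)^b' iff a > a', or (a = a' and b > b'). Ranking the 5 terms shows the dominant one is 5 · n^4. Hence f(n) ∈ Θ(n^4).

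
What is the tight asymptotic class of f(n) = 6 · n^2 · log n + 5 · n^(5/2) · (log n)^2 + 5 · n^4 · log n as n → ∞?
f(n) ∈ Θ(n^4 · log n)

Compare the terms by growth order. For large n, n^a · (log n)^b dominates n^a' · (log n)^b' iff a > a', or (a = a' and b > b'). Ranking the 3 terms shows the dominant one is 5 · n^4 · log n. Hence f(n) ∈ Θ(n^4 · log n).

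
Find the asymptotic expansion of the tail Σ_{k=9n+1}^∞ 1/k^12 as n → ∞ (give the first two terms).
Σ_{k>9n} 1/k^12 = 1/(11 · (9n)^11) − 1/(2 · (9n)^12) + O(1/(9n)^13)

Compare to the integral: ∫_{9n}^∞ x^(−12) dx = [−x^(−11)/11]_{9n}^∞ = 1/((12−1)·(9n)^11). The Euler-Maclaurin correction adds −f(9n)/2 = −1/(2·(9n)^12). Euler-Maclaurin then gives
  Σ_{k>9n} 1/k^12 = ∫_{9n}^∞ dx/x^12 − 1/(2·(9n)^12) + O(1/(9n)^13).
(Equivalently this is ζ(12) − Σ_{k≤9n} 1/k^12.)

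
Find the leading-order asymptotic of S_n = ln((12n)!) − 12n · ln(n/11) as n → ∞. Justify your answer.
S_n ~ 12n · (ln 132 − 1) + O(ln n)

Stirling: ln((12n)!) = 12n ln(12n) − 12n + O(ln n).
  S_n = 12n ln(12n) − 12n − 12n ln(n/11) + O(ln n)
      = 12n ln(12n) − 12n ln n + 12n ln 11 − 12n + O(ln n)
      = 12n ln 12 + 12n ln 11 − 12n + O(ln n)
      = 12n (ln 132 − 1) + O(ln n).
Numerically ln(132) − 1 ≈ 3.8828.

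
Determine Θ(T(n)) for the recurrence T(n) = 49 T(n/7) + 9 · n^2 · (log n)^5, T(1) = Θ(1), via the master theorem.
T(n) = Θ(n^2 · (log n)^6)

Here log_7 49 = 2 and f(n) = 9 · n^2 · (log n)^5 = Θ(n^(log_7 49) · (log n)^5). This is the extended Case 2 of the master theorem (f matches the critical exponent up to log factors), giving T(n) = Θ(n^(log_7 49) · (log n)^(5+1)) = Θ(n^2 · (log n)^6).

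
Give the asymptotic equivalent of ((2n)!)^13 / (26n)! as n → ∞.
((2n)!)^13/(26n)! ~ ((2π·2n)^(12/2) / sqrt(13)) · 13^(−13·2n)  →  0

Write N = 2n. Stirling: N! ~ sqrt(2π N)(N/e)^N and (13N)! ~ sqrt(2π·13N)·(13N/e)^(13N).
  (N!)^13/(13N)! ~ (2π N)^(13/2) (N/e)^(13N) / [sqrt(2π·13N) (13N/e)^(13N)]
     = (2π N)^(13/2) / sqrt(2π·13N) · (N/(13N))^(13N)
     = (2π N)^((13−1)/2) / sqrt(13) · 13^(−13N).
Since 13^13 > 1, the factor 13^(−13N) decays exponentially, so the ratio → 0. Substituting N = 2n gives the stated form.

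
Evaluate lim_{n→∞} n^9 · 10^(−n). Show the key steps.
lim = 0

Exponentials with base > 1 dominate every fixed polynomial: for any fixed c, n^c / 10^n → 0 as n → ∞ (e.g. by the ratio test, or by writing 10^n = e^(n ln 10) and noting e^(n ln 10) / n^c → ∞). Hence n^9 · 10^(−n) = n^9 / 10^n → 0.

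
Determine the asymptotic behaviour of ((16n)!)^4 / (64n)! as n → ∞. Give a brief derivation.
((16n)!)^4/(64n)! ~ ((2π·16n)^(3/2) / 2) · 4^(−4·16n)  →  0

Write N = 16n. Stirling: N! ~ sqrt(2π N)(N/e)^N and (4N)! ~ sqrt(2π·4N)·(4N/e)^(4N).
  (N!)^4/(4N)! ~ (2π N)^(4/2) (N/e)^(4N) / [sqrt(2π·4N) (4N/e)^(4N)]
     = (2π N)^(4/2) / sqrt(2π·4N) · (N/(4N))^(4N)
     = (2π N)^((4−1)/2) / 2 · 4^(−4N).
Since 4^4 > 1, the factor 4^(−4N) decays exponentially, so the ratio → 0. Substituting N = 16n gives the stated form.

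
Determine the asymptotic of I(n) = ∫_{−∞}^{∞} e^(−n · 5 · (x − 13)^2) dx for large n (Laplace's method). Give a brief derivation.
I(n) = sqrt(π/(5n))

Here φ(x) = 5 · (x − 13)^2 has its unique minimum at x* = 13 with φ(x*) = 0 and φ''(x*) = 10. Laplace's method gives
  I(n) ~ e^(−n φ(x*)) · sqrt(2π / (n · φ''(x*))) = sqrt(2π / (10n)) = sqrt(π/(5n)).
This is exact: substituting u = (x − 13)·sqrt(5n) gives I(n) = (1/sqrt(5n)) ∫_{−∞}^{∞} e^(−u^2) du = sqrt(π/(5n)).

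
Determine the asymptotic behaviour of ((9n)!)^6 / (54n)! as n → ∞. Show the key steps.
((9n)!)^6/(54n)! ~ ((2π·9n)^(5/2) / sqrt(6)) · 6^(−6·9n)  →  0

Write N = 9n. Stirling: N! ~ sqrt(2π N)(N/e)^N and (6N)! ~ sqrt(2π·6N)·(6N/e)^(6N).
  (N!)^6/(6N)! ~ (2π N)^(6/2) (N/e)^(6N) / [sqrt(2π·6N) (6N/e)^(6N)]
     = (2π N)^(6/2) / sqrt(2π·6N) · (N/(6N))^(6N)
     = (2π N)^((6−1)/2) / sqrt(6) · 6^(−6N).
Since 6^6 > 1, the factor 6^(−6N) decays exponentially, so the ratio → 0. Substituting N = 9n gives the stated form.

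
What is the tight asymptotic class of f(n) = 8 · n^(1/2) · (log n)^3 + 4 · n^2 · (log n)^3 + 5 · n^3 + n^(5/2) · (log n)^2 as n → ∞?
f(n) ∈ Θ(n^3)

Compare the terms by growth order. For large n, n^a · (log n)^b dominates n^a' · (log n)^b' iff a > a', or (a = a' and b > b'). Ranking the 4 terms shows the dominant one is 5 · n^3. Hence f(n) ∈ Θ(n^3).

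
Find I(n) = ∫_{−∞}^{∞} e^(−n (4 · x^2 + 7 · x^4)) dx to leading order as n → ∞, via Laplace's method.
I(n) ~ sqrt(π/(4n))

φ(x) = 4 · x^2 + 7 · x^4 has its unique global minimum at x* = 0 (since φ'(x) = 8x + 28x^3 = 0 only at x = 0 for real x with both coefficients positive, and φ → ∞ as |x| → ∞). At x* = 0, φ(0) = 0 and φ''(0) = 8. Laplace's method then gives
  I(n) ~ sqrt(2π / (n · φ''(0))) · e^(−n φ(0)) = sqrt(2π / (8n)) = sqrt(π/(4n)).
The 7 · x^4 term contributes only at subleading order (an O(1/n) relative correction).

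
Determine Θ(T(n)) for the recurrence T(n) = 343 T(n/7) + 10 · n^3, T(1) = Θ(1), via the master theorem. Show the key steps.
T(n) = Θ(n^3 log n)

log_7 343 = 3, and f(n) = 10 · n^3 = Θ(n^(log_7 343)). This is Case 2 of the master theorem: T(n) = Θ(f(n) · log n) = Θ(n^3 log n).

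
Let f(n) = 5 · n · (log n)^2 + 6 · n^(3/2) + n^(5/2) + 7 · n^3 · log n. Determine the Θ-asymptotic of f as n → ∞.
f(n) ∈ Θ(n^3 · log n)

Compare the terms by growth order. For large n, n^a · (log n)^b dominates n^a' · (log n)^b' iff a > a', or (a = a' and b > b'). Ranking the 4 terms shows the dominant one is 7 · n^3 · log n. Hence f(n) ∈ Θ(n^3 · log n).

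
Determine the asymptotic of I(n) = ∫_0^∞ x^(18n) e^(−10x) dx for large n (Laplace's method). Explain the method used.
I(n) ~ (sqrt(2π·18n) / 10) · (18n/(10e))^(18n)

Write the integrand as exp(18n ln x − 10x) and set f(x) = 18n ln x − 10x. Then f'(x) = 18n/x − 10 = 0 at x* = 18n/10, and f''(x*) = −18n/x*^2 = −10^2/(18n). Laplace's method (interior maximum) gives
  I(n) ~ e^(f(x*)) · sqrt(2π / |f''(x*)|)
        = exp(18n ln(18n/10) − 18n) · sqrt(2π · 18n / 10^2)
        = (18n/10)^(18n) e^(−18n) · sqrt(2π·18n) / 10
        = (sqrt(2π·18n) / 10) · (18n/(10e))^(18n).
This matches Γ(18n+1)/10^(18n+1) with Stirling applied to Γ.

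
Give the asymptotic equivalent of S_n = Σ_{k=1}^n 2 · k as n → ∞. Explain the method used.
S_n ~ n^2

By integral comparison (Euler-Maclaurin), Σ_{k=1}^n 2 · k = 2 · ∫_0^n x^1 dx + O(n) = 2 · n^2/2 = n^2 + O(n). (Equivalently, Faulhaber's formula gives the same leading term.)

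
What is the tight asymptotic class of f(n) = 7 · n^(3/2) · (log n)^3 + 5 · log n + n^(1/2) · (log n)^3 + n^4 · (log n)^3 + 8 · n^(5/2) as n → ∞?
f(n) ∈ Θ(n^4 · (log n)^3)

Compare the terms by growth order. For large n, n^a · (log n)^b dominates n^a' · (log n)^b' iff a > a', or (a = a' and b > b'). Ranking the 5 terms shows the dominant one is n^4 · (log n)^3. Hence f(n) ∈ Θ(n^4 · (log n)^3).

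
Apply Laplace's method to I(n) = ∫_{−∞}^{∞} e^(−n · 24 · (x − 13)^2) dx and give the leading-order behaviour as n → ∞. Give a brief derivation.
I(n) = sqrt(π/(24n))

Here φ(x) = 24 · (x − 13)^2 has its unique minimum at x* = 13 with φ(x*) = 0 and φ''(x*) = 48. Laplace's method gives
  I(n) ~ e^(−n φ(x*)) · sqrt(2π / (n · φ''(x*))) = sqrt(2π / (48n)) = sqrt(π/(24n)).
This is exact: substituting u = (x − 13)·sqrt(24n) gives I(n) = (1/sqrt(24n)) ∫_{−∞}^{∞} e^(−u^2) du = sqrt(π/(24n)).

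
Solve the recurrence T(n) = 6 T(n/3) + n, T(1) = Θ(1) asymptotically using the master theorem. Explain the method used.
T(n) = Θ(n^(log_3 6))

Master theorem: compare f(n) = n to n^(log_3 6) where log_3 6 ≈ 1.631. Since 1 < log_3 6, we have f(n) = O(n^(log_3 6 − ε)) for some ε > 0 — Case 1. Hence T(n) = Θ(n^(log_3 6)).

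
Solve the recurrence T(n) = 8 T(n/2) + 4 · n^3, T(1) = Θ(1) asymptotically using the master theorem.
T(n) = Θ(n^3 log n)

log_2 8 = 3, and f(n) = 4 · n^3 = Θ(n^(log_2 8)). This is Case 2 of the master theorem: T(n) = Θ(f(n) · log n) = Θ(n^3 log n).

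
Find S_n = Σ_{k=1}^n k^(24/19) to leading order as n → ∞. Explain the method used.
S_n ~ (19/43) · n^(43/19)

Integral comparison: Σ_{k=1}^n k^(24/19) = ∫_0^n x^(24/19) dx + O(n^(24/19)). The integral is n^(1 + 24/19) / (1 + 24/19) = n^((24+19)/19) / ((24+19)/19) = (19/43) · n^(43/19).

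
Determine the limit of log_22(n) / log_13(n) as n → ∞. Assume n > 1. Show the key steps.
lim = ln(13) / ln(22) = log_22(13)

Change of base: log_22(n) = ln n / ln 22 and log_13(n) = ln n / ln 13. The ratio is (ln n / ln 22) · (ln 13 / ln n) = ln 13 / ln 22, a constant independent of n. So the limit is ln 13 / ln 22 = log_22(13).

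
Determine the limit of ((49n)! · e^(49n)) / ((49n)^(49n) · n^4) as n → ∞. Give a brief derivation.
lim = 0

Stirling: (49n)! ~ sqrt(2π·49n) · (49n/e)^(49n). Hence
  (49n)! · e^(49n) / (49n)^(49n) ~ sqrt(2π·49n).
Dividing by n^4: sqrt(2π·49n) / n^4 = sqrt(2π·49) · n^((1−8)/2), so the expression behaves like sqrt(2π·49) · n^((1−8)/2) → 0.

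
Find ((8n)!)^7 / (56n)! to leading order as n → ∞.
((8n)!)^7/(56n)! ~ ((2π·8n)^(6/2) / sqrt(7)) · 7^(−7·8n)  →  0

Write N = 8n. Stirling: N! ~ sqrt(2π N)(N/e)^N and (7N)! ~ sqrt(2π·7N)·(7N/e)^(7N).
  (N!)^7/(7N)! ~ (2π N)^(7/2) (N/e)^(7N) / [sqrt(2π·7N) (7N/e)^(7N)]
     = (2π N)^(7/2) / sqrt(2π·7N) · (N/(7N))^(7N)
     = (2π N)^((7−1)/2) / sqrt(7) · 7^(−7N).
Since 7^7 > 1, the factor 7^(−7N) decays exponentially, so the ratio → 0. Substituting N = 8n gives the stated form.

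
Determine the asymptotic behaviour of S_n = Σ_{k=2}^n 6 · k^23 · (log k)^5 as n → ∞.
S_n ~ n^24 · (log n)^5 / 4

By integral comparison, S_n = ∫_1^n 6 · x^23 · (log x)^5 dx + O(n^23 · (log n)^5). For the integral, the leading term of ∫_1^n x^23 (log x)^5 dx is n^24/24 · (log n)^5 (by repeated integration by parts; each step lowers the log-exponent and produces a relatively O(1/log n) correction). Hence S_n ~ n^24 · (log n)^5 / 4.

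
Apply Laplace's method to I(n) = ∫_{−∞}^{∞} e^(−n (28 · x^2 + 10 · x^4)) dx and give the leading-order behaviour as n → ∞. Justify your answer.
I(n) ~ sqrt(π/(28n))

φ(x) = 28 · x^2 + 10 · x^4 has its unique global minimum at x* = 0 (since φ'(x) = 56x + 40x^3 = 0 only at x = 0 for real x with both coefficients positive, and φ → ∞ as |x| → ∞). At x* = 0, φ(0) = 0 and φ''(0) = 56. Laplace's method then gives
  I(n) ~ sqrt(2π / (n · φ''(0))) · e^(−n φ(0)) = sqrt(2π / (56n)) = sqrt(π/(28n)).
The 10 · x^4 term contributes only at subleading order (an O(1/n) relative correction).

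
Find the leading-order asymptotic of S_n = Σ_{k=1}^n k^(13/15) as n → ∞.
S_n ~ (15/28) · n^(28/15)

Integral comparison: Σ_{k=1}^n k^(13/15) = ∫_0^n x^(13/15) dx + O(n^(13/15)). The integral is n^(1 + 13/15) / (1 + 13/15) = n^((13+15)/15) / ((13+15)/15) = (15/28) · n^(28/15).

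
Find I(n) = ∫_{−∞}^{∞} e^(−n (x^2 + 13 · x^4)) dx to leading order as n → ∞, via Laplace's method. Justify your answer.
I(n) ~ sqrt(π/n)

φ(x) = x^2 + 13 · x^4 has its unique global minimum at x* = 0 (since φ'(x) = 2x + 52x^3 = 0 only at x = 0 for real x with both coefficients positive, and φ → ∞ as |x| → ∞). At x* = 0, φ(0) = 0 and φ''(0) = 2. Laplace's method then gives
  I(n) ~ sqrt(2π / (n · φ''(0))) · e^(−n φ(0)) = sqrt(2π / (2n)) = sqrt(π/n).
The 13 · x^4 term contributes only at subleading order (an O(1/n) relative correction).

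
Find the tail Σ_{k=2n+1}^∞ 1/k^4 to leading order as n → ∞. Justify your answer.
Σ_{k>2n} 1/k^4 ~ 1/(3 · (2n)^3)

Compare to the integral: ∫_{2n}^∞ x^(−4) dx = [−x^(−3)/3]_{2n}^∞ = 1/((4−1)·(2n)^3). Euler-Maclaurin then gives
  Σ_{k>2n} 1/k^4 = ∫_{2n}^∞ dx/x^4 − 1/(2·(2n)^4) + O(1/(2n)^5).
(Equivalently this is ζ(4) − Σ_{k≤2n} 1/k^4.)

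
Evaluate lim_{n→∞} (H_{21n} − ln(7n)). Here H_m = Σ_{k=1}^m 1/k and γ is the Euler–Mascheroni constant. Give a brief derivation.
lim = ln 3 + γ

By Euler-Maclaurin, H_m = ln m + γ + O(1/m). So
  H_{21n} − ln(7n) = ln(21n) + γ − ln(7n) + O(1/n)
                       = ln(21/7) + γ + O(1/n).
Hence the limit is ln(21/7) + γ (= ln 3).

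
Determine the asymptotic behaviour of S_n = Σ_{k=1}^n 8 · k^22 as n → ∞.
S_n ~ 8 · n^23 / 23

By integral comparison (Euler-Maclaurin), Σ_{k=1}^n 8 · k^22 = 8 · ∫_0^n x^22 dx + O(n^22) = 8 · n^23/23 + O(n^22). (Equivalently, Faulhaber's formula gives the same leading term.)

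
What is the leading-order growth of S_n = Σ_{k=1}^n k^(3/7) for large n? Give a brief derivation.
S_n ~ (7/10) · n^(10/7)

Integral comparison: Σ_{k=1}^n k^(3/7) = ∫_0^n x^(3/7) dx + O(n^(3/7)). The integral is n^(1 + 3/7) / (1 + 3/7) = n^((3+7)/7) / ((3+7)/7) = (7/10) · n^(10/7).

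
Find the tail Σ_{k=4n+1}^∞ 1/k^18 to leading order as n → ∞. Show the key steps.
Σ_{k>4n} 1/k^18 ~ 1/(17 · (4n)^17)

Compare to the integral: ∫_{4n}^∞ x^(−18) dx = [−x^(−17)/17]_{4n}^∞ = 1/((18−1)·(4n)^17). Euler-Maclaurin then gives
  Σ_{k>4n} 1/k^18 = ∫_{4n}^∞ dx/x^18 − 1/(2·(4n)^18) + O(1/(4n)^19).
(Equivalently this is ζ(18) − Σ_{k≤4n} 1/k^18.)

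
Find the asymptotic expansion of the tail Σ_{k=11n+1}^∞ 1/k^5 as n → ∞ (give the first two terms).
Σ_{k>11n} 1/k^5 = 1/(4 · (11n)^4) − 1/(2 · (11n)^5) + O(1/(11n)^6)

Compare to the integral: ∫_{11n}^∞ x^(−5) dx = [−x^(−4)/4]_{11n}^∞ = 1/((5−1)·(11n)^4). The Euler-Maclaurin correction adds −f(11n)/2 = −1/(2·(11n)^5). Euler-Maclaurin then gives
  Σ_{k>11n} 1/k^5 = ∫_{11n}^∞ dx/x^5 − 1/(2·(11n)^5) + O(1/(11n)^6).
(Equivalently this is ζ(5) − Σ_{k≤11n} 1/k^5.)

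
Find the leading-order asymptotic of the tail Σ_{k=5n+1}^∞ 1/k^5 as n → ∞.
Σ_{k>5n} 1/k^5 ~ 1/(4 · (5n)^4)

Compare to the integral: ∫_{5n}^∞ x^(−5) dx = [−x^(−4)/4]_{5n}^∞ = 1/((5−1)·(5n)^4). Euler-Maclaurin then gives
  Σ_{k>5n} 1/k^5 = ∫_{5n}^∞ dx/x^5 − 1/(2·(5n)^5) + O(1/(5n)^6).
(Equivalently this is ζ(5) − Σ_{k≤5n} 1/k^5.)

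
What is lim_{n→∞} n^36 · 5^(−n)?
lim = 0

Exponentials with base > 1 dominate every fixed polynomial: for any fixed c, n^c / 5^n → 0 as n → ∞ (e.g. by the ratio test, or by writing 5^n = e^(n ln 5) and noting e^(n ln 5) / n^c → ∞). Hence n^36 · 5^(−n) = n^36 / 5^n → 0.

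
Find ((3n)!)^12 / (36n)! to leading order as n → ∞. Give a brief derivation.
((3n)!)^12/(36n)! ~ ((2π·3n)^(11/2) / sqrt(12)) · 12^(−12·3n)  →  0

Write N = 3n. Stirling: N! ~ sqrt(2π N)(N/e)^N and (12N)! ~ sqrt(2π·12N)·(12N/e)^(12N).
  (N!)^12/(12N)! ~ (2π N)^(12/2) (N/e)^(12N) / [sqrt(2π·12N) (12N/e)^(12N)]
     = (2π N)^(12/2) / sqrt(2π·12N) · (N/(12N))^(12N)
     = (2π N)^((12−1)/2) / sqrt(12) · 12^(−12N).
Since 12^12 > 1, the factor 12^(−12N) decays exponentially, so the ratio → 0. Substituting N = 3n gives the stated form.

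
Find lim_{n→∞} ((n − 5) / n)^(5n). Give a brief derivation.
lim = e^(−25)

Rewrite as (1 − 5/n)^(5n). By the standard limit (1 + x/n)^n → e^x, we have (1 − 5/n)^n → e^(−5), and raising to the 5th power gives e^(−25).
More precisely, ln[(1 − 5/n)^(5n)] = 5n · ln(1 − 5/n) = 5n · (-5/n + O(1/n^2)) = -25 + O(1/n) → -25.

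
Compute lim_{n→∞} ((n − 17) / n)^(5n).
lim = e^(−85)

Rewrite as (1 − 17/n)^(5n). By the standard limit (1 + x/n)^n → e^x, we have (1 − 17/n)^n → e^(−17), and raising to the 5th power gives e^(−85).
More precisely, ln[(1 − 17/n)^(5n)] = 5n · ln(1 − 17/n) = 5n · (-17/n + O(1/n^2)) = -85 + O(1/n) → -85.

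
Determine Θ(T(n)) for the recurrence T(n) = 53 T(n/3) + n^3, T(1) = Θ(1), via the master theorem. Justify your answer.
T(n) = Θ(n^(log_3 53))

Master theorem: compare f(n) = n^3 to n^(log_3 53) where log_3 53 ≈ 3.614. Since 3 < log_3 53, we have f(n) = O(n^(log_3 53 − ε)) for some ε > 0 — Case 1. Hence T(n) = Θ(n^(log_3 53)).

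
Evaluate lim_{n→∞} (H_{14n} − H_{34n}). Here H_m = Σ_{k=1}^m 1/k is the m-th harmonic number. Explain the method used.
lim = ln(14/34) = ln(7/17)

Euler-Maclaurin gives H_m = ln m + γ + 1/(2m) + O(1/m^2). The γ and O(1/m) terms cancel in the difference:
  H_{14n} − H_{34n} = ln(14n) − ln(34n) + O(1/n) = ln(14/34) + O(1/n).
Hence the limit is ln(14/34) = ln(7/17).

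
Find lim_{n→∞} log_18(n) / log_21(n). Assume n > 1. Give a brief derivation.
lim = ln(21) / ln(18) = log_18(21)

Change of base: log_18(n) = ln n / ln 18 and log_21(n) = ln n / ln 21. The ratio is (ln n / ln 18) · (ln 21 / ln n) = ln 21 / ln 18, a constant independent of n. So the limit is ln 21 / ln 18 = log_18(21).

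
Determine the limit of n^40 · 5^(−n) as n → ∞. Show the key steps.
lim = 0

Exponentials with base > 1 dominate every fixed polynomial: for any fixed c, n^c / 5^n → 0 as n → ∞ (e.g. by the ratio test, or by writing 5^n = e^(n ln 5) and noting e^(n ln 5) / n^c → ∞). Hence n^40 · 5^(−n) = n^40 / 5^n → 0.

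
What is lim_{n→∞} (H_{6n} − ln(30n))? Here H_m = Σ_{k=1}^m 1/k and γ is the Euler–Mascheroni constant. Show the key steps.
lim = −ln 5 + γ

By Euler-Maclaurin, H_m = ln m + γ + O(1/m). So
  H_{6n} − ln(30n) = ln(6n) + γ − ln(30n) + O(1/n)
                       = ln(6/30) + γ + O(1/n).
Hence the limit is ln(6/30) + γ (= −ln 5).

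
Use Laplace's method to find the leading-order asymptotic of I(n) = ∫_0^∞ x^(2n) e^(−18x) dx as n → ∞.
I(n) ~ (sqrt(2π·2n) / 18) · (2n/(18e))^(2n)

Write the integrand as exp(2n ln x − 18x) and set f(x) = 2n ln x − 18x. Then f'(x) = 2n/x − 18 = 0 at x* = 2n/18, and f''(x*) = −2n/x*^2 = −18^2/(2n). Laplace's method (interior maximum) gives
  I(n) ~ e^(f(x*)) · sqrt(2π / |f''(x*)|)
        = exp(2n ln(2n/18) − 2n) · sqrt(2π · 2n / 18^2)
        = (2n/18)^(2n) e^(−2n) · sqrt(2π·2n) / 18
        = (sqrt(2π·2n) / 18) · (2n/(18e))^(2n).
This matches Γ(2n+1)/18^(2n+1) with Stirling applied to Γ.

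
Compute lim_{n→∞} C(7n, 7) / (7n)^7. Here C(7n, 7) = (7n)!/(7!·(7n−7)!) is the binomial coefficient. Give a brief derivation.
lim = 1/7! = 1/5040

With N = 7n → ∞: C(N, 7) / N^7 = [N(N−1)…(N−6)] / (7! · N^7) = (1/7!) · 1 · (1 − 1/(7n)) · … · (1 − 6/(7n)). Each factor → 1 as N → ∞, so the limit is 1/7! = 1/5040.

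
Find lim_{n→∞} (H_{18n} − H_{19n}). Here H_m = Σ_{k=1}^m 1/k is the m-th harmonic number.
lim = ln(18/19)

Euler-Maclaurin gives H_m = ln m + γ + 1/(2m) + O(1/m^2). The γ and O(1/m) terms cancel in the difference:
  H_{18n} − H_{19n} = ln(18n) − ln(19n) + O(1/n) = ln(18/19) + O(1/n).
Hence the limit is ln(18/19).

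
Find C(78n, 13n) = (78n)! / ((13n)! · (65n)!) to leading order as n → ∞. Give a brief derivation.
C(78n, 13n) ~ (46656/3125)^(13n) · sqrt(3/(5π·13n))

Write N = 13n. Apply Stirling to each factorial:
  (6N)! ~ sqrt(2π·6N) · (6N/e)^(6N),
  N! ~ sqrt(2π N) · (N/e)^N,
  (5N)! ~ sqrt(2π·5N) · (5N/e)^(5N).
The exponential factors combine to (6N)^(6N) / (N^N · (5N)^(5N)) = 6^(6N)/5^(5N) = (6^6/5^5)^N = (46656/3125)^N.
The square-root prefactors combine to sqrt(2π·6N) / (sqrt(2π N)·sqrt(2π·5N)) = sqrt(6 / (2π·5·N)) = sqrt(3/(5π·13n)).
Substituting N = 13n: C(78n, 13n) ~ (46656/3125)^(13n) · sqrt(3/(5π·13n)).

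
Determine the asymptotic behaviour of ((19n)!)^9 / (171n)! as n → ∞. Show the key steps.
((19n)!)^9/(171n)! ~ ((2π·19n)^(8/2) / 3) · 9^(−9·19n)  →  0

Write N = 19n. Stirling: N! ~ sqrt(2π N)(N/e)^N and (9N)! ~ sqrt(2π·9N)·(9N/e)^(9N).
  (N!)^9/(9N)! ~ (2π N)^(9/2) (N/e)^(9N) / [sqrt(2π·9N) (9N/e)^(9N)]
     = (2π N)^(9/2) / sqrt(2π·9N) · (N/(9N))^(9N)
     = (2π N)^((9−1)/2) / 3 · 9^(−9N).
Since 9^9 > 1, the factor 9^(−9N) decays exponentially, so the ratio → 0. Substituting N = 19n gives the stated form.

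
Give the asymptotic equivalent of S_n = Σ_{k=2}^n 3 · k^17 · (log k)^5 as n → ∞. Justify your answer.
S_n ~ n^18 · (log n)^5 / 6

By integral comparison, S_n = ∫_1^n 3 · x^17 · (log x)^5 dx + O(n^17 · (log n)^5). For the integral, the leading term of ∫_1^n x^17 (log x)^5 dx is n^18/18 · (log n)^5 (by repeated integration by parts; each step lowers the log-exponent and produces a relatively O(1/log n) correction). Hence S_n ~ n^18 · (log n)^5 / 6.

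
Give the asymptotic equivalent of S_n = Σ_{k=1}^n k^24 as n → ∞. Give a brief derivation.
S_n ~ n^25 / 25

By integral comparison (Euler-Maclaurin), Σ_{k=1}^n k^24 = ∫_0^n x^24 dx + O(n^24) = n^25/25 + O(n^24). (Equivalently, Faulhaber's formula gives the same leading term.)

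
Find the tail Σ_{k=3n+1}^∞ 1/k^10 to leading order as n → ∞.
Σ_{k>3n} 1/k^10 ~ 1/(9 · (3n)^9)

Compare to the integral: ∫_{3n}^∞ x^(−10) dx = [−x^(−9)/9]_{3n}^∞ = 1/((10−1)·(3n)^9). Euler-Maclaurin then gives
  Σ_{k>3n} 1/k^10 = ∫_{3n}^∞ dx/x^10 − 1/(2·(3n)^10) + O(1/(3n)^11).
(Equivalently this is ζ(10) − Σ_{k≤3n} 1/k^10.)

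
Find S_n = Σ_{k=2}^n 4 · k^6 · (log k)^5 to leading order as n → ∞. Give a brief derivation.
S_n ~ 4 · n^7 · (log n)^5 / 7

By integral comparison, S_n = ∫_1^n 4 · x^6 · (log x)^5 dx + O(n^6 · (log n)^5). For the integral, the leading term of ∫_1^n x^6 (log x)^5 dx is n^7/7 · (log n)^5 (by repeated integration by parts; each step lowers the log-exponent and produces a relatively O(1/log n) correction). Hence S_n ~ 4 · n^7 · (log n)^5 / 7.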